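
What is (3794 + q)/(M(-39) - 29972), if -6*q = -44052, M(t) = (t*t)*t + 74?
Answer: -3712/29739 ≈ -0.12482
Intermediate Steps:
M(t) = 74 + t**3 (M(t) = t**2*t + 74 = t**3 + 74 = 74 + t**3)
q = 7342 (q = -1/6*(-44052) = 7342)
(3794 + q)/(M(-39) - 29972) = (3794 + 7342)/((74 + (-39)**3) - 29972) = 11136/((74 - 59319) - 29972) = 11136/(-59245 - 29972) = 11136/(-89217) = 11136*(-1/89217) = -3712/29739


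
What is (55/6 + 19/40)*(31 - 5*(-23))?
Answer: 84461/60 ≈ 1407.7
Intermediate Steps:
(55/6 + 19/40)*(31 - 5*(-23)) = (55*(⅙) + 19*(1/40))*(31 + 115) = (55/6 + 19/40)*146 = (1157/120)*146 = 84461/60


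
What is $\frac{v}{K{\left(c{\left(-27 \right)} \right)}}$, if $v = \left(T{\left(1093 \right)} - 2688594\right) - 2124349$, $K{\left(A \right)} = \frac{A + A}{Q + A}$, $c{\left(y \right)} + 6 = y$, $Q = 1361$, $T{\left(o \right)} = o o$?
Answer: $\frac{800849072}{11} \approx 7.2804 \cdot 10^{7}$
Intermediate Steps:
$T{\left(o \right)} = o^{2}$
$c{\left(y \right)} = -6 + y$
$K{\left(A \right)} = \frac{2 A}{1361 + A}$ ($K{\left(A \right)} = \frac{A + A}{1361 + A} = \frac{2 A}{1361 + A}$)
$v = -3618294$ ($v = \left(1093^{2} - 2688594\right) - 2124349 = \left(1194649 - 2688594\right) - 2124349 = -1493945 - 2124349 = -3618294$)
$\frac{v}{K{\left(c{\left(-27 \right)} \right)}} = - \frac{3618294}{2 \left(-6 - 27\right) \frac{1}{1361 - 33}} = - \frac{3618294}{2 \left(-33\right) \frac{1}{1361 - 33}} = - \frac{3618294}{2 \left(-33\right) \frac{1}{1328}} = - \frac{3618294}{- \frac{33}{664}} = \left(-3618294\right) \left(- \frac{664}{33}\right) = \frac{800849072}{11}$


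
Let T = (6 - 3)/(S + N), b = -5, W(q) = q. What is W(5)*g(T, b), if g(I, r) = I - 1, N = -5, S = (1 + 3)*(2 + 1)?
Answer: -20/7 ≈ -2.8571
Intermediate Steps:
S = 12 (S = 4*3 = 12)
T = 3/7 (T = (6 - 3)/(12 - 5) = 3/7 ≈ 0.42857)
g(I, r) = -1 + I
W(5)*g(T, b) = 5*(-1 + 3/7) = 5*(-4/7) = -20/7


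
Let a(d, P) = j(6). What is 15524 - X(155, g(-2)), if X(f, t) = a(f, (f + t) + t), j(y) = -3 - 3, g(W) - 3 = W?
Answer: 15530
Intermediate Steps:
g(W) = 3 + W
j(y) = -6
a(d, P) = -6
X(f, t) = -6
15524 - X(155, g(-2)) = 15524 - 1*(-6) = 15524 + 6 = 15530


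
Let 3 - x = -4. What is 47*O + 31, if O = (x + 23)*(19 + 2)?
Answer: 29641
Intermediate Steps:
x = 7 (x = 3 - 1*(-4) = 3 + 4 = 7)
O = 630 (O = (7 + 23)*(19 + 2) = 30*21 = 630)
47*O + 31 = 47*630 + 31 = 29610 + 31 = 29641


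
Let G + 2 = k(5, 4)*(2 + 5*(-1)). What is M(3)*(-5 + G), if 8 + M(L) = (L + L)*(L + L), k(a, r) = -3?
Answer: 56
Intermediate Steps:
G = 7 (G = -2 - 3*(2 + 5*(-1)) = -2 - 3*(2 - 5) = -2 - 3*(-3) = -2 + 9 = 7)
M(L) = -8 + 4*L**2 (M(L) = -8 + (L + L)*(L + L) = -8 + (2*L)*(2*L) = -8 + 4*L**2)
M(3)*(-5 + G) = (-8 + 4*3**2)*(-5 + 7) = (-8 + 4*9)*2 = (-8 + 36)*2 = 28*2 = 56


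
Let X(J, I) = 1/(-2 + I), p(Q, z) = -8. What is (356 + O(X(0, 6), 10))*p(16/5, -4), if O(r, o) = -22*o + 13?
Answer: -1192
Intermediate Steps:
O(r, o) = 13 - 22*o
(356 + O(X(0, 6), 10))*p(16/5, -4) = (356 + (13 - 22*10))*(-8) = (356 + (13 - 220))*(-8) = (356 - 207)*(-8) = 149*(-8) = -1192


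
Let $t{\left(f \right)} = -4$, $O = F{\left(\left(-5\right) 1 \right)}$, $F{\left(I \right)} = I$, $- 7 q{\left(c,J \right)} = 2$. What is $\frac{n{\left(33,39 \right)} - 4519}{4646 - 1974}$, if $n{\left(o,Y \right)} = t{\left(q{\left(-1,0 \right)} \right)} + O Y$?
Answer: $- \frac{2359}{1336} \approx -1.7657$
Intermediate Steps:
$q{\left(c,J \right)} = - \frac{2}{7}$ ($q{\left(c,J \right)} = \left(- \frac{1}{7}\right) 2 = - \frac{2}{7}$)
$O = -5$ ($O = \left(-5\right) 1 = -5$)
$n{\left(o,Y \right)} = -4 - 5 Y$
$\frac{n{\left(33,39 \right)} - 4519}{4646 - 1974} = \frac{\left(-4 - 195\right) - 4519}{4646 - 1974} = \frac{\left(-4 - 195\right) - 4519}{2672} = \left(-199 - 4519\right) \frac{1}{2672} = \left(-4718\right) \frac{1}{2672} = - \frac{2359}{1336}$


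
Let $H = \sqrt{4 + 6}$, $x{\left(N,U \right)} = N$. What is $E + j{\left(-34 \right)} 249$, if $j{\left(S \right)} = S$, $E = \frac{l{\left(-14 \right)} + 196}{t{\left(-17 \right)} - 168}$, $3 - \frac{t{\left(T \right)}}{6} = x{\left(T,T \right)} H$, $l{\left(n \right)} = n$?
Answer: $- \frac{11504839}{1359} + \frac{1547 \sqrt{10}}{6795} \approx -8464.9$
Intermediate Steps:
$H = \sqrt{10} \approx 3.1623$
$t{\left(T \right)} = 18 - 6 T \sqrt{10}$
$E = \frac{182}{-150 + 102 \sqrt{10}}$ ($E = \frac{-14 + 196}{\left(18 - - 102 \sqrt{10}\right) - 168} = \frac{182}{\left(18 + 102 \sqrt{10}\right) - 168} = \frac{182}{-150 + 102 \sqrt{10}} \approx 1.0548$)
$E + j{\left(-34 \right)} 249 = \left(\frac{455}{1359} + \frac{1547 \sqrt{10}}{6795}\right) - 8466 = - \frac{11504839}{1359} + \frac{1547 \sqrt{10}}{6795}$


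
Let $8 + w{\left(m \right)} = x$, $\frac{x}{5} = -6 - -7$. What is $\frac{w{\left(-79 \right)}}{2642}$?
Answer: $- \frac{3}{2642} \approx -0.0011355$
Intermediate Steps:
$x = 5$ ($x = 5 \left(-6 - -7\right) = 5 \left(-6 + 7\right) = 5 \cdot 1 = 5$)
$w{\left(m \right)} = -3$ ($w{\left(m \right)} = -8 + 5 = -3$)
$\frac{w{\left(-79 \right)}}{2642} = - \frac{3}{2642}$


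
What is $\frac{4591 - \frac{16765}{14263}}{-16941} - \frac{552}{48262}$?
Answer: $- \frac{548805880272}{1943587018091} \approx -0.28237$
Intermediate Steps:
$\frac{4591 - \frac{16765}{14263}}{-16941} - \frac{552}{48262} = \left(4591 - 16765 \cdot \frac{1}{14263}\right) \left(- \frac{1}{16941}\right) - \frac{276}{24131} = \left(4591 - \frac{16765}{14263}\right) \left(- \frac{1}{16941}\right) - \frac{276}{24131} = \frac{65464668}{14263} \left(- \frac{1}{16941}\right) - \frac{276}{24131} = - \frac{21821556}{80543161} - \frac{276}{24131} = - \frac{548805880272}{1943587018091}$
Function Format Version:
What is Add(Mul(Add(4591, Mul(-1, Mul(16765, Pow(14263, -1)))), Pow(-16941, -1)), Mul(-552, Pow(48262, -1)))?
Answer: Rational(-548805880272, 1943587018091) ≈ -0.28237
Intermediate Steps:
Add(Mul(Add(4591, Mul(-1, Mul(16765, Pow(14263, -1)))), Pow(-16941, -1)), Mul(-552, Pow(48262, -1))) = Add(Mul(Add(4591, Mul(-1, Mul(16765, Rational(1, 14263)))), Rational(-1, 16941)), Mul(-552, Rational(1, 48262))) = Add(Mul(Add(4591, Mul(-1, Rational(16765, 14263))), Rational(-1, 16941)), Rational(-276, 24131)) = Add(Mul(Add(4591, Rational(-16765, 14263)), Rational(-1, 16941)), Rational(-276, 24131)) = Add(Mul(Rational(65464668, 14263), Rational(-1, 16941)), Rational(-276, 24131)) = Add(Rational(-21821556, 80543161), Rational(-276, 24131)) = Rational(-548805880272, 1943587018091)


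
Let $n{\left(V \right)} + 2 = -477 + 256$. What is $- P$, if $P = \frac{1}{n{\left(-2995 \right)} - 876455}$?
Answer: $\frac{1}{876678} \approx 1.1407 \cdot 10^{-6}$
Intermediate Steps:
$n{\left(V \right)} = -223$ ($n{\left(V \right)} = -2 + \left(-477 + 256\right) = -2 - 221 = -223$)
$P = - \frac{1}{876678}$ ($P = \frac{1}{-223 - 876455} = \frac{1}{-876678} = - \frac{1}{876678} \approx -1.1407 \cdot 10^{-6}$)
$- P = \left(-1\right) \left(- \frac{1}{876678}\right) = \frac{1}{876678}$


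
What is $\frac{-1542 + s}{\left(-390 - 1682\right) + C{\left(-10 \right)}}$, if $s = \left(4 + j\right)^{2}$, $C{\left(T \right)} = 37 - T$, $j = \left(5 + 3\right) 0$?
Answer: $\frac{1526}{2025} \approx 0.75358$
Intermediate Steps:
$j = 0$ ($j = 8 \cdot 0 = 0$)
$s = 16$ ($s = \left(4 + 0\right)^{2} = 4^{2} = 16$)
$\frac{-1542 + s}{\left(-390 - 1682\right) + C{\left(-10 \right)}} = \frac{-1542 + 16}{\left(-390 - 1682\right) + \left(37 - -10\right)} = - \frac{1526}{-2072 + \left(37 + 10\right)} = - \frac{1526}{-2072 + 47} = - \frac{1526}{-2025} = \left(-1526\right) \left(- \frac{1}{2025}\right) = \frac{1526}{2025}$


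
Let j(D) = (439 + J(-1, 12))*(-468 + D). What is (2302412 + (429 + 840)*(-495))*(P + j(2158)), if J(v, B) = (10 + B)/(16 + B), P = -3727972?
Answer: -34980484222723/7 ≈ -4.9972e+12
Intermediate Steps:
J(v, B) = (10 + B)/(16 + B)
j(D) = -1440738/7 + 6157*D/14 (j(D) = (439 + (10 + 12)/(16 + 12))*(-468 + D) = (439 + 22/28)*(-468 + D) = (439 + (1/28)*22)*(-468 + D) = (439 + 11/14)*(-468 + D) = 6157*(-468 + D)/14 = -1440738/7 + 6157*D/14)
(2302412 + (429 + 840)*(-495))*(P + j(2158)) = (2302412 + (429 + 840)*(-495))*(-3727972 + (-1440738/7 + (6157/14)*2158)) = (2302412 + 1269*(-495))*(-3727972 + (-1440738/7 + 6643403/7)) = (2302412 - 628155)*(-3727972 + 5202665/7) = 1674257*(-20893139/7) = -34980484222723/7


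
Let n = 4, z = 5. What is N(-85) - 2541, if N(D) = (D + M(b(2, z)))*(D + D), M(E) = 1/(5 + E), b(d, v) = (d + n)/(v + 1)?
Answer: 35642/3 ≈ 11881.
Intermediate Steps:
b(d, v) = (4 + d)/(1 + v) (b(d, v) = (d + 4)/(v + 1) = (4 + d)/(1 + v))
N(D) = 2*D*(⅙ + D) (N(D) = (D + 1/(5 + (4 + 2)/(1 + 5)))*(D + D) = (D + 1/(5 + 6/6))*(2*D) = (D + 1/(5 + (⅙)*6))*(2*D) = (D + 1/(5 + 1))*(2*D) = (D + 1/6)*(2*D) = (D + ⅙)*(2*D) = (⅙ + D)*(2*D) = 2*D*(⅙ + D))
N(-85) - 2541 = (⅓)*(-85)*(1 + 6*(-85)) - 2541 = (⅓)*(-85)*(1 - 510) - 2541 = (⅓)*(-85)*(-509) - 2541 = 43265/3 - 2541 = 35642/3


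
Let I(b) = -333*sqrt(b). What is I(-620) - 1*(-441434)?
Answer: 441434 - 666*I*sqrt(155) ≈ 4.4143e+5 - 8291.6*I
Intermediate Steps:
I(-620) - 1*(-441434) = -666*I*sqrt(155) - 1*(-441434) = -666*I*sqrt(155) + 441434 = 441434 - 666*I*sqrt(155)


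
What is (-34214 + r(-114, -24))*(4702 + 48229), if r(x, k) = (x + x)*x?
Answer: -435198682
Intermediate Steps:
r(x, k) = 2*x² (r(x, k) = (2*x)*x = 2*x²)
(-34214 + r(-114, -24))*(4702 + 48229) = (-34214 + 2*(-114)²)*(4702 + 48229) = (-34214 + 2*12996)*52931 = (-34214 + 25992)*52931 = -8222*52931 = -435198682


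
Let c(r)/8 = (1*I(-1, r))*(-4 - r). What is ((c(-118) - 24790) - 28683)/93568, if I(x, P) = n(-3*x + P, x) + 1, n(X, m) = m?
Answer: -53473/93568 ≈ -0.57149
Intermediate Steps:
I(x, P) = 1 + x (I(x, P) = x + 1 = 1 + x)
c(r) = 0 (c(r) = 8*((1*(1 - 1))*(-4 - r)) = 8*((1*0)*(-4 - r)) = 8*(0*(-4 - r)) = 8*0 = 0)
((c(-118) - 24790) - 28683)/93568 = ((0 - 24790) - 28683)/93568 = (-24790 - 28683)*(1/93568) = -53473*1/93568 = -53473/93568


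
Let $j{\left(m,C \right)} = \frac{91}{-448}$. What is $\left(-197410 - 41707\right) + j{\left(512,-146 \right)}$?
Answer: $- \frac{15303501}{64} \approx -2.3912 \cdot 10^{5}$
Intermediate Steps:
$j{\left(m,C \right)} = - \frac{13}{64}$ ($j{\left(m,C \right)} = 91 \left(- \frac{1}{448}\right) = - \frac{13}{64}$)
$\left(-197410 - 41707\right) + j{\left(512,-146 \right)} = \left(-197410 - 41707\right) - \frac{13}{64} = -239117 - \frac{13}{64} = - \frac{15303501}{64}$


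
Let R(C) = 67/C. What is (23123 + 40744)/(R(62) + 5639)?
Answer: 3959754/349685 ≈ 11.324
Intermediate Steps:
(23123 + 40744)/(R(62) + 5639) = (23123 + 40744)/(67/62 + 5639) = 63867/(67*(1/62) + 5639) = 63867/(67/62 + 5639) = 63867/(349685/62) = 63867*(62/349685) = 3959754/349685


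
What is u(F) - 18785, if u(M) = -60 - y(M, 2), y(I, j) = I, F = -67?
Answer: -18778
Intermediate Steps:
u(M) = -60 - M
u(F) - 18785 = (-60 - 1*(-67)) - 18785 = (-60 + 67) - 18785 = 7 - 18785 = -18778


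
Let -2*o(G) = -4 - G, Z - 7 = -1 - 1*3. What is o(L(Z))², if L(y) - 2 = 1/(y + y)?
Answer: 1369/144 ≈ 9.5069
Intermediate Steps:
Z = 3 (Z = 7 + (-1 - 1*3) = 7 + (-1 - 3) = 7 - 4 = 3)
L(y) = 2 + 1/(2*y) (L(y) = 2 + 1/(y + y) = 2 + 1/(2*y))
o(G) = 2 + G/2 (o(G) = -(-4 - G)/2 = 2 + G/2)
o(L(Z))² = (2 + (2 + (½)/3)/2)² = (2 + (2 + (½)*(⅓))/2)² = (2 + (2 + ⅙)/2)² = (2 + (½)*(13/6))² = (2 + 13/12)² = (37/12)² = 1369/144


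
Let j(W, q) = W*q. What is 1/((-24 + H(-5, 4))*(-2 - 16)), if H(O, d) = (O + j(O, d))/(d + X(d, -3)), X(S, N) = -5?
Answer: -1/18 ≈ -0.055556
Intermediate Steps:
H(O, d) = (O + O*d)/(-5 + d) (H(O, d) = (O + O*d)/(d - 5) = (O + O*d)/(-5 + d))
1/((-24 + H(-5, 4))*(-2 - 16)) = 1/((-24 - 5*(1 + 4)/(-5 + 4))*(-2 - 16)) = 1/((-24 - 5*5/(-1))*(-18)) = 1/((-24 - 5*(-1)*5)*(-18)) = 1/((-24 + 25)*(-18)) = 1/(1*(-18)) = 1/(-18) = -1/18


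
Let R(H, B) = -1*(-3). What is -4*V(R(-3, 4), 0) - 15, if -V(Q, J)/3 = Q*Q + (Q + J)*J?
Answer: 93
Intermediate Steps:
R(H, B) = 3
V(Q, J) = -3*Q**2 - 3*J*(J + Q) (V(Q, J) = -3*(Q*Q + (Q + J)*J) = -3*(Q**2 + (J + Q)*J) = -3*(Q**2 + J*(J + Q)) = -3*Q**2 - 3*J*(J + Q))
-4*V(R(-3, 4), 0) - 15 = -4*(-3*0**2 - 3*3**2 - 3*0*3) - 15 = -4*(-3*0 - 3*9 + 0) - 15 = -4*(0 - 27 + 0) - 15 = -4*(-27) - 15 = 108 - 15 = 93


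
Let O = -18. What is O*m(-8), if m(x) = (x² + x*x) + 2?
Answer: -2340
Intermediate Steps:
m(x) = 2 + 2*x² (m(x) = (x² + x²) + 2 = 2*x² + 2 = 2 + 2*x²)
O*m(-8) = -18*(2 + 2*(-8)²) = -18*(2 + 2*64) = -18*(2 + 128) = -18*130 = -2340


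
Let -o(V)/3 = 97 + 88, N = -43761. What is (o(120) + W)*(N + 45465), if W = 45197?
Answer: 76069968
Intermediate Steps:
o(V) = -555 (o(V) = -3*(97 + 88) = -3*185 = -555)
(o(120) + W)*(N + 45465) = (-555 + 45197)*(-43761 + 45465) = 44642*1704 = 76069968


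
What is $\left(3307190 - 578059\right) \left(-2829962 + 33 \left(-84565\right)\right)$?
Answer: $-15339372802517$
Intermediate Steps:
$\left(3307190 - 578059\right) \left(-2829962 + 33 \left(-84565\right)\right) = 2729131 \left(-2829962 - 2790645\right) = 2729131 \left(-5620607\right) = -15339372802517$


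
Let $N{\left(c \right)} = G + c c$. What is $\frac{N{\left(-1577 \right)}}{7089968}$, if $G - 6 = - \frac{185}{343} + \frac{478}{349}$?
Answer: $\frac{148851813717}{424359399688} \approx 0.35077$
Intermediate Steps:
$G = \frac{817631}{119707}$ ($G = 6 + \left(- \frac{185}{343} + \frac{478}{349}\right) = 6 + \frac{99389}{119707} = \frac{817631}{119707} \approx 6.8303$)
$N{\left(c \right)} = \frac{817631}{119707} + c^{2}$ ($N{\left(c \right)} = \frac{817631}{119707} + c c = \frac{817631}{119707} + c^{2}$)
$\frac{N{\left(-1577 \right)}}{7089968} = \frac{\frac{817631}{119707} + \left(-1577\right)^{2}}{7089968} = \left(\frac{817631}{119707} + 2486929\right) \frac{1}{7089968} = \frac{297703627434}{119707} \cdot \frac{1}{7089968} = \frac{148851813717}{424359399688}$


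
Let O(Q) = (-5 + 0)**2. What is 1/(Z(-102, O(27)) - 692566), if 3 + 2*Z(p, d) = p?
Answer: -2/1385237 ≈ -1.4438e-6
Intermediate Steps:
O(Q) = 25 (O(Q) = (-5)**2 = 25)
Z(p, d) = -3/2 + p/2
1/(Z(-102, O(27)) - 692566) = 1/((-3/2 + (1/2)*(-102)) - 692566) = 1/((-3/2 - 51) - 692566) = 1/(-105/2 - 692566) = 1/(-1385237/2) = -2/1385237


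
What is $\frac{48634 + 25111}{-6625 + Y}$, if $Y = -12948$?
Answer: $- \frac{73745}{19573} \approx -3.7677$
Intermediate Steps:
$\frac{48634 + 25111}{-6625 + Y} = \frac{48634 + 25111}{-6625 - 12948} = \frac{73745}{-19573} = 73745 \left(- \frac{1}{19573}\right) = - \frac{73745}{19573}$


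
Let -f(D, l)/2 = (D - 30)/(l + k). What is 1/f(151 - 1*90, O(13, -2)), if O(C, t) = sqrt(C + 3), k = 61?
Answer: -65/62 ≈ -1.0484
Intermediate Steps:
O(C, t) = sqrt(3 + C)
f(D, l) = -2*(-30 + D)/(61 + l) (f(D, l) = -2*(D - 30)/(l + 61) = -2*(-30 + D)/(61 + l))
1/f(151 - 1*90, O(13, -2)) = 1/(2*(30 - (151 - 1*90))/(61 + sqrt(3 + 13))) = 1/(2*(30 - (151 - 90))/(61 + sqrt(16))) = 1/(2*(30 - 1*61)/(61 + 4)) = 1/(2*(30 - 61)/65) = 1/(2*(1/65)*(-31)) = 1/(-62/65) = -65/62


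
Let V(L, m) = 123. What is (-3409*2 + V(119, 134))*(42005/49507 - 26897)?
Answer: 287571366030/1597 ≈ 1.8007e+8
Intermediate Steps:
(-3409*2 + V(119, 134))*(42005/49507 - 26897) = (-3409*2 + 123)*(42005/49507 - 26897) = (-6818 + 123)*(42005*(1/49507) - 26897) = -6695*(1355/1597 - 26897) = -6695*(-42953154/1597) = 287571366030/1597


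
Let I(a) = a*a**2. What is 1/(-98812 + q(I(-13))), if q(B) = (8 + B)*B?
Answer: 1/4710421 ≈ 2.1230e-7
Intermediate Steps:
I(a) = a**3
q(B) = B*(8 + B)
1/(-98812 + q(I(-13))) = 1/(-98812 + (-13)**3*(8 + (-13)**3)) = 1/(-98812 - 2197*(8 - 2197)) = 1/(-98812 - 2197*(-2189)) = 1/(-98812 + 4809233) = 1/4710421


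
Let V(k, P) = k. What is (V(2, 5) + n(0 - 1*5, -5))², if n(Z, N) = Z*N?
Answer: 729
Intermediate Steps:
n(Z, N) = N*Z
(V(2, 5) + n(0 - 1*5, -5))² = (2 - 5*(0 - 1*5))² = (2 - 5*(0 - 5))² = (2 - 5*(-5))² = (2 + 25)² = 27² = 729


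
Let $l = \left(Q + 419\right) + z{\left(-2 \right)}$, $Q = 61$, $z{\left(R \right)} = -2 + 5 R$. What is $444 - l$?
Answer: $-24$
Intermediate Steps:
$l = 468$ ($l = \left(61 + 419\right) + \left(-2 + 5 \left(-2\right)\right) = 480 - 12 = 468$)
$444 - l = 444 - 468 = -24$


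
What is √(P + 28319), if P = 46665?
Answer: 2*√18746 ≈ 273.83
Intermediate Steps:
√(P + 28319) = √(46665 + 28319) = √74984 = 2*√18746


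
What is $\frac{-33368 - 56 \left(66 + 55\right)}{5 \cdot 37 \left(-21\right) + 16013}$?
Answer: $- \frac{2509}{758} \approx -3.31$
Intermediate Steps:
$\frac{-33368 - 56 \left(66 + 55\right)}{5 \cdot 37 \left(-21\right) + 16013} = \frac{-33368 - 6776}{185 \left(-21\right) + 16013} = \frac{-33368 - 6776}{-3885 + 16013} = - \frac{40144}{12128} = \left(-40144\right) \frac{1}{12128} = - \frac{2509}{758}$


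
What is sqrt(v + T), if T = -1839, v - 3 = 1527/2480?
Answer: I*sqrt(705521715)/620 ≈ 42.841*I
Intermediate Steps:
v = 8967/2480 (v = 3 + 1527/2480 = 8967/2480 ≈ 3.6157)
sqrt(v + T) = sqrt(8967/2480 - 1839) = sqrt(-4551753/2480) = I*sqrt(705521715)/620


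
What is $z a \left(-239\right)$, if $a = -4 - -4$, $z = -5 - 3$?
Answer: $0$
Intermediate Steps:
$z = -8$
$a = 0$ ($a = -4 + 4 = 0$)
$z a \left(-239\right) = \left(-8\right) 0 \left(-239\right) = 0 \left(-239\right) = 0$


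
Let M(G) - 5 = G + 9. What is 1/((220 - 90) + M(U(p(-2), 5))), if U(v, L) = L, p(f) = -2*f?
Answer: 1/149 ≈ 0.0067114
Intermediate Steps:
M(G) = 14 + G (M(G) = 5 + (G + 9) = 5 + (9 + G) = 14 + G)
1/((220 - 90) + M(U(p(-2), 5))) = 1/((220 - 90) + (14 + 5)) = 1/(130 + 19) = 1/149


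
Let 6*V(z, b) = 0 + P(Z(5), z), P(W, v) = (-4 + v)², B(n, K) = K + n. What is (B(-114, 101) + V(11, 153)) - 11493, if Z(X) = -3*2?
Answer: -68987/6 ≈ -11498.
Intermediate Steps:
Z(X) = -6
V(z, b) = (-4 + z)²/6 (V(z, b) = (0 + (-4 + z)²)/6 = (-4 + z)²/6)
(B(-114, 101) + V(11, 153)) - 11493 = ((101 - 114) + (-4 + 11)²/6) - 11493 = (-13 + (⅙)*7²) - 11493 = (-13 + (⅙)*49) - 11493 = (-13 + 49/6) - 11493 = -29/6 - 11493 = -68987/6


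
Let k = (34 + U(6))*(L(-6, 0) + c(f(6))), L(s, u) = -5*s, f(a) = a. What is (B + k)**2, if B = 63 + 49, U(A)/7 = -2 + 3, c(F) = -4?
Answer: 1387684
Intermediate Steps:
U(A) = 7 (U(A) = 7*(-2 + 3) = 7*1 = 7)
B = 112
k = 1066 (k = (34 + 7)*(-5*(-6) - 4) = 41*(30 - 4) = 41*26 = 1066)
(B + k)**2 = (112 + 1066)**2 = 1178**2 = 1387684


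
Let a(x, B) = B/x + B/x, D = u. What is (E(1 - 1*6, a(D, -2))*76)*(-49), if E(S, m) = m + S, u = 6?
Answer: 63308/3 ≈ 21103.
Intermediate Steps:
D = 6
a(x, B) = 2*B/x
E(S, m) = S + m
(E(1 - 1*6, a(D, -2))*76)*(-49) = (((1 - 1*6) + 2*(-2)/6)*76)*(-49) = (((1 - 6) + 2*(-2)*(1/6))*76)*(-49) = ((-5 - 2/3)*76)*(-49) = -17/3*76*(-49) = -1292/3*(-49) = 63308/3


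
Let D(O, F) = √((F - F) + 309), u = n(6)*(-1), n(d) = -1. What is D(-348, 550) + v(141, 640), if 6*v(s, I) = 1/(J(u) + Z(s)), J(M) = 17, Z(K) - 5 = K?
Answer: 1/978 + √309 ≈ 17.579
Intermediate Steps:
u = 1 (u = -1*(-1) = 1)
Z(K) = 5 + K
v(s, I) = 1/(6*(22 + s)) (v(s, I) = 1/(6*(17 + (5 + s))) = 1/(6*(22 + s)))
D(O, F) = √309 (D(O, F) = √(0 + 309) = √309)
D(-348, 550) + v(141, 640) = √309 + 1/(6*(22 + 141)) = √309 + (⅙)/163 = √309 + (⅙)*(1/163) = √309 + 1/978 = 1/978 + √309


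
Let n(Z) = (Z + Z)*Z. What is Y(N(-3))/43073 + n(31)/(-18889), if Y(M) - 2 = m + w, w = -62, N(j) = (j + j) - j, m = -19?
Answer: -84278537/813605897 ≈ -0.10359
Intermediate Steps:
N(j) = j (N(j) = 2*j - j = j)
n(Z) = 2*Z² (n(Z) = (2*Z)*Z = 2*Z²)
Y(M) = -79 (Y(M) = 2 + (-19 - 62) = 2 - 81 = -79)
Y(N(-3))/43073 + n(31)/(-18889) = -79/43073 + (2*31²)/(-18889) = -79*1/43073 + (2*961)*(-1/18889) = -79/43073 + 1922*(-1/18889) = -79/43073 - 1922/18889 = -84278537/813605897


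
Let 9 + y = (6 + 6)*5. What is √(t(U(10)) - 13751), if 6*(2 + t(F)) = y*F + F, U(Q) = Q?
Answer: I*√122997/3 ≈ 116.9*I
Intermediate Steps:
y = 51 (y = -9 + (6 + 6)*5 = -9 + 12*5 = -9 + 60 = 51)
t(F) = -2 + 26*F/3 (t(F) = -2 + (51*F + F)/6 = -2 + (52*F)/6 = -2 + 26*F/3)
√(t(U(10)) - 13751) = √((-2 + (26/3)*10) - 13751) = √((-2 + 260/3) - 13751) = √(254/3 - 13751) = √(-40999/3) = I*√122997/3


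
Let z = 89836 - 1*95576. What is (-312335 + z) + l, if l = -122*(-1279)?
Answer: -162037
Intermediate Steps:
z = -5740 (z = 89836 - 95576 = -5740)
l = 156038
(-312335 + z) + l = (-312335 - 5740) + 156038 = -318075 + 156038 = -162037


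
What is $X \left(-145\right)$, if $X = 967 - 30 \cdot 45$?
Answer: $55535$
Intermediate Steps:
$X = -383$ ($X = 967 - 1350 = -383$)
$X \left(-145\right) = \left(-383\right) \left(-145\right) = 55535$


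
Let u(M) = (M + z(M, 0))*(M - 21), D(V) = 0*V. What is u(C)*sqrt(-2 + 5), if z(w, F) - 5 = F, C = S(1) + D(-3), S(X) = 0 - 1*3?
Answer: -48*sqrt(3) ≈ -83.138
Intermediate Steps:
D(V) = 0
S(X) = -3 (S(X) = 0 - 3 = -3)
C = -3 (C = -3 + 0 = -3)
z(w, F) = 5 + F
u(M) = (-21 + M)*(5 + M) (u(M) = (M + (5 + 0))*(M - 21) = (M + 5)*(-21 + M) = (5 + M)*(-21 + M) = (-21 + M)*(5 + M))
u(C)*sqrt(-2 + 5) = (-105 + (-3)**2 - 16*(-3))*sqrt(-2 + 5) = (-105 + 9 + 48)*sqrt(3) = -48*sqrt(3)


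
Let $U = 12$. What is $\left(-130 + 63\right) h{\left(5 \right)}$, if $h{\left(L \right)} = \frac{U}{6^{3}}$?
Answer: $- \frac{67}{18} \approx -3.7222$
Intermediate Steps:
$h{\left(L \right)} = \frac{1}{18}$ ($h{\left(L \right)} = \frac{12}{6^{3}} = \frac{12}{216} = 12 \cdot \frac{1}{216} = \frac{1}{18}$)
$\left(-130 + 63\right) h{\left(5 \right)} = \left(-130 + 63\right) \frac{1}{18} = \left(-67\right) \frac{1}{18} = - \frac{67}{18}$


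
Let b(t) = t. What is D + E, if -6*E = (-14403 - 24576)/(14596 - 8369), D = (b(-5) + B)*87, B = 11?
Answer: 6513981/12454 ≈ 523.04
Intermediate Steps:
D = 522 (D = (-5 + 11)*87 = 6*87 = 522)
E = 12993/12454 (E = -(-14403 - 24576)/(6*(14596 - 8369)) = -(-12993)/(2*6227) = -⅙*(-38979/6227) = 12993/12454 ≈ 1.0433)
D + E = 522 + 12993/12454 = 6513981/12454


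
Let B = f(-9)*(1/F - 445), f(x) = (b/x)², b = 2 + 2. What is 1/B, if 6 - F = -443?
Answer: -36369/3196864 ≈ -0.011376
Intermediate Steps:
b = 4
F = 449 (F = 6 - 1*(-443) = 6 + 443 = 449)
f(x) = 16/x² (f(x) = (4/x)² = 16/x²)
B = -3196864/36369 (B = (16/(-9)²)*(1/449 - 445) = (16*(1/81))*(1/449 - 445) = (16/81)*(-199804/449) = -3196864/36369 ≈ -87.901)
1/B = 1/(-3196864/36369) = -36369/3196864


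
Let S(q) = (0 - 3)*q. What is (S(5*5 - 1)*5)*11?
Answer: -3960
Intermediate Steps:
S(q) = -3*q
(S(5*5 - 1)*5)*11 = (-3*(5*5 - 1)*5)*11 = (-3*(25 - 1)*5)*11 = (-3*24*5)*11 = -72*5*11 = -360*11 = -3960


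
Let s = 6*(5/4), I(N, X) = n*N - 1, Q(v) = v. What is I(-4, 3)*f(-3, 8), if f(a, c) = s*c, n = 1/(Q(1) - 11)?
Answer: -36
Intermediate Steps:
n = -⅒ (n = 1/(1 - 11) = 1/(-10) = -⅒ ≈ -0.10000)
I(N, X) = -1 - N/10 (I(N, X) = -N/10 - 1 = -1 - N/10)
s = 15/2 (s = 6*(5*(¼)) = 6*(5/4) = 15/2 ≈ 7.5000)
f(a, c) = 15*c/2
I(-4, 3)*f(-3, 8) = (-1 - ⅒*(-4))*((15/2)*8) = (-1 + ⅖)*60 = -⅗*60 = -36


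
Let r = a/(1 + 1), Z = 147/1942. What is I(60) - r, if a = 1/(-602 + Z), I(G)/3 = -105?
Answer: -368214184/1168937 ≈ -315.00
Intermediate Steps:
Z = 147/1942 (Z = 147*(1/1942) = 147/1942 ≈ 0.075695)
I(G) = -315 (I(G) = 3*(-105) = -315)
a = -1942/1168937 (a = 1/(-602 + 147/1942) = 1/(-1168937/1942) = -1942/1168937 ≈ -0.0016613)
r = -971/1168937 (r = -1942/1168937/(1 + 1) = -1942/1168937/2 = (1/2)*(-1942/1168937) = -971/1168937 ≈ -0.00083067)
I(60) - r = -315 - 1*(-971/1168937) = -315 + 971/1168937 = -368214184/1168937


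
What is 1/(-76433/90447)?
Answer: -12921/10919 ≈ -1.1833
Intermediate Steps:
1/(-76433/90447) = 1/(-76433*1/90447) = 1/(-10919/12921) = -12921/10919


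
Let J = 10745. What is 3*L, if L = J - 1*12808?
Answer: -6189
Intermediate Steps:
L = -2063 (L = 10745 - 1*12808 = 10745 - 12808 = -2063)
3*L = 3*(-2063) = -6189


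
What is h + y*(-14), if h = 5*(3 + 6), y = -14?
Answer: 241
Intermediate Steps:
h = 45 (h = 5*9 = 45)
h + y*(-14) = 45 - 14*(-14) = 45 + 196 = 241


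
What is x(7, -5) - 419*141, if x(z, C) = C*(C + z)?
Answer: -59089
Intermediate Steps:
x(7, -5) - 419*141 = -5*(-5 + 7) - 419*141 = -5*2 - 59079 = -10 - 59079 = -59089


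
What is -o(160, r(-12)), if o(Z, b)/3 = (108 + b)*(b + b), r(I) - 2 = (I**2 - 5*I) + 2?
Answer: -394368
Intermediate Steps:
r(I) = 4 + I**2 - 5*I (r(I) = 2 + ((I**2 - 5*I) + 2) = 2 + (2 + I**2 - 5*I) = 4 + I**2 - 5*I)
o(Z, b) = 6*b*(108 + b) (o(Z, b) = 3*((108 + b)*(b + b)) = 3*((108 + b)*(2*b)) = 3*(2*b*(108 + b)) = 6*b*(108 + b))
-o(160, r(-12)) = -6*(4 + (-12)**2 - 5*(-12))*(108 + (4 + (-12)**2 - 5*(-12))) = -6*(4 + 144 + 60)*(108 + (4 + 144 + 60)) = -6*208*(108 + 208) = -6*208*316 = -1*394368 = -394368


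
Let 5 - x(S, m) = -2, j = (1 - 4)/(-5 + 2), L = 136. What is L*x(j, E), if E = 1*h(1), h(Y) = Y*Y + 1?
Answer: 952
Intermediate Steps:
h(Y) = 1 + Y² (h(Y) = Y² + 1 = 1 + Y²)
j = 1 (j = -3/(-3) = -3*(-⅓) = 1)
E = 2 (E = 1*(1 + 1²) = 1*(1 + 1) = 1*2 = 2)
x(S, m) = 7 (x(S, m) = 5 - 1*(-2) = 5 + 2 = 7)
L*x(j, E) = 136*7 = 952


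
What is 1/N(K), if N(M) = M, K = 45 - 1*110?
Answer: -1/65 ≈ -0.015385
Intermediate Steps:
K = -65 (K = 45 - 110 = -65)
1/N(K) = 1/(-65) = -1/65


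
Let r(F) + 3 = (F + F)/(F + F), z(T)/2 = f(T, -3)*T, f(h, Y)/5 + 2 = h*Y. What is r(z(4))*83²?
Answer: -13778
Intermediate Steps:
f(h, Y) = -10 + 5*Y*h (f(h, Y) = -10 + 5*(h*Y) = -10 + 5*(Y*h) = -10 + 5*Y*h)
z(T) = 2*T*(-10 - 15*T) (z(T) = 2*((-10 + 5*(-3)*T)*T) = 2*((-10 - 15*T)*T) = 2*(T*(-10 - 15*T)) = 2*T*(-10 - 15*T))
r(F) = -2 (r(F) = -3 + (F + F)/(F + F) = -3 + (2*F)/((2*F)) = -3 + (2*F)*(1/(2*F)) = -3 + 1 = -2)
r(z(4))*83² = -2*83² = -2*6889 = -13778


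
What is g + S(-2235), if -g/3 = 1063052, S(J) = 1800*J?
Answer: -7212156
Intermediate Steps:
g = -3189156 (g = -3*1063052 = -3189156)
g + S(-2235) = -3189156 + 1800*(-2235) = -3189156 - 4023000 = -7212156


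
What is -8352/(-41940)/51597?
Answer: 232/60110505 ≈ 3.8596e-6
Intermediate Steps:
-8352/(-41940)/51597 = -8352*(-1/41940)*(1/51597) = (232/1165)*(1/51597) = 232/60110505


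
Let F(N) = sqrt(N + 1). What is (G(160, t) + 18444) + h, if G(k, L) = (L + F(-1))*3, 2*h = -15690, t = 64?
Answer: 10791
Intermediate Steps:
F(N) = sqrt(1 + N)
h = -7845 (h = (1/2)*(-15690) = -7845)
G(k, L) = 3*L (G(k, L) = (L + sqrt(1 - 1))*3 = (L + sqrt(0))*3 = (L + 0)*3 = L*3 = 3*L)
(G(160, t) + 18444) + h = (3*64 + 18444) - 7845 = (192 + 18444) - 7845 = 18636 - 7845 = 10791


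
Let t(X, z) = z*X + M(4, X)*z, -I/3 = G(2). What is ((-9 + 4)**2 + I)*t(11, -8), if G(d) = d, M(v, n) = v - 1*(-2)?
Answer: -2584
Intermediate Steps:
M(v, n) = 2 + v (M(v, n) = v + 2 = 2 + v)
I = -6 (I = -3*2 = -6)
t(X, z) = 6*z + X*z (t(X, z) = z*X + (2 + 4)*z = X*z + 6*z = 6*z + X*z)
((-9 + 4)**2 + I)*t(11, -8) = ((-9 + 4)**2 - 6)*(-8*(6 + 11)) = ((-5)**2 - 6)*(-8*17) = (25 - 6)*(-136) = 19*(-136) = -2584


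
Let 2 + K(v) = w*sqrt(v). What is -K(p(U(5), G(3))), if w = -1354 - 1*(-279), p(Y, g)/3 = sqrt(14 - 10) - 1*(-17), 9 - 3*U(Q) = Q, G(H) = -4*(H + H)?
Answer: 2 + 1075*sqrt(57) ≈ 8118.1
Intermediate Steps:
G(H) = -8*H
U(Q) = 3 - Q/3
p(Y, g) = 57 (p(Y, g) = 3*(sqrt(14 - 10) - 1*(-17)) = 3*(sqrt(4) + 17) = 3*(2 + 17) = 3*19 = 57)
w = -1075 (w = -1354 + 279 = -1075)
K(v) = -2 - 1075*sqrt(v)
-K(p(U(5), G(3))) = -(-2 - 1075*sqrt(57)) = 2 + 1075*sqrt(57)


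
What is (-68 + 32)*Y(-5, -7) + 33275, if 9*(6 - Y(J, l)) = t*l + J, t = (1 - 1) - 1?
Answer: 33067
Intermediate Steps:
t = -1 (t = 0 - 1 = -1)
Y(J, l) = 6 - J/9 + l/9 (Y(J, l) = 6 - (-l + J)/9 = 6 - (J - l)/9 = 6 + (-J/9 + l/9) = 6 - J/9 + l/9)
(-68 + 32)*Y(-5, -7) + 33275 = (-68 + 32)*(6 - 1/9*(-5) + (1/9)*(-7)) + 33275 = -36*(6 + 5/9 - 7/9) + 33275 = -36*52/9 + 33275 = -208 + 33275 = 33067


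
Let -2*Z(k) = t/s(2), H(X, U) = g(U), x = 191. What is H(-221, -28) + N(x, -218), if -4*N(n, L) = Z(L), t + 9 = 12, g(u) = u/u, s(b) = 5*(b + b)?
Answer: 163/160 ≈ 1.0187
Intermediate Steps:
s(b) = 10*b (s(b) = 5*(2*b) = 10*b)
g(u) = 1
t = 3 (t = -9 + 12 = 3)
H(X, U) = 1
Z(k) = -3/40 (Z(k) = -3/(2*(10*2)) = -3/(2*20) = -½*3/20 = -3/40)
N(n, L) = 3/160 (N(n, L) = -¼*(-3/40) = 3/160)
H(-221, -28) + N(x, -218) = 1 + 3/160 = 163/160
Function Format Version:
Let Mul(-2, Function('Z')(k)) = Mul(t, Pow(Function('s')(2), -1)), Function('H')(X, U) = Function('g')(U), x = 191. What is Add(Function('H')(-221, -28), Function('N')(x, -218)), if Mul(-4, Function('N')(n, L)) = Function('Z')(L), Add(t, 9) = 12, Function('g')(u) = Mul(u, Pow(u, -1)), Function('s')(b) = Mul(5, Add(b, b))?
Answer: Rational(163, 160) ≈ 1.0187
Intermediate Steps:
Function('s')(b) = Mul(10, b) (Function('s')(b) = Mul(5, Mul(2, b)) = Mul(10, b))
Function('g')(u) = 1
t = 3 (t = Add(-9, 12) = 3)
Function('H')(X, U) = 1
Function('Z')(k) = Rational(-3, 40) (Function('Z')(k) = Mul(Rational(-1, 2), Mul(3, Pow(Mul(10, 2), -1))) = Mul(Rational(-1, 2), Mul(3, Pow(20, -1))) = Mul(Rational(-1, 2), Mul(3, Rational(1, 20))) = Mul(Rational(-1, 2), Rational(3, 20)) = Rational(-3, 40))
Function('N')(n, L) = Rational(3, 160) (Function('N')(n, L) = Mul(Rational(-1, 4), Rational(-3, 40)) = Rational(3, 160))
Add(Function('H')(-221, -28), Function('N')(x, -218)) = Add(1, Rational(3, 160)) = Rational(163, 160)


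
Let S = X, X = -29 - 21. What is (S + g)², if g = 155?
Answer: 11025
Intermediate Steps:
X = -50
S = -50
(S + g)² = (-50 + 155)² = 105² = 11025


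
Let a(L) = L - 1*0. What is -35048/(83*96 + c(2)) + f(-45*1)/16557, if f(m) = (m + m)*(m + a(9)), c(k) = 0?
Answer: -23103059/5496924 ≈ -4.2029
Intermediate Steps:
a(L) = L (a(L) = L + 0 = L)
f(m) = 2*m*(9 + m) (f(m) = (m + m)*(m + 9) = (2*m)*(9 + m) = 2*m*(9 + m))
-35048/(83*96 + c(2)) + f(-45*1)/16557 = -35048/(83*96 + 0) + (2*(-45*1)*(9 - 45*1))/16557 = -35048/(7968 + 0) + (2*(-45)*(9 - 45))*(1/16557) = -35048/7968 + (2*(-45)*(-36))*(1/16557) = -35048*1/7968 + 3240*(1/16557) = -4381/996 + 1080/5519 = -23103059/5496924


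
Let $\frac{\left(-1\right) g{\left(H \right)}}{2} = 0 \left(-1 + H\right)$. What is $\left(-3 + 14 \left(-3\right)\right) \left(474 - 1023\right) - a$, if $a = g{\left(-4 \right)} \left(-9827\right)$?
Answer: $24705$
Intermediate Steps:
$g{\left(H \right)} = 0$ ($g{\left(H \right)} = - 2 \cdot 0 \left(-1 + H\right) = \left(-2\right) 0 = 0$)
$a = 0$ ($a = 0 \left(-9827\right) = 0$)
$\left(-3 + 14 \left(-3\right)\right) \left(474 - 1023\right) - a = \left(-3 + 14 \left(-3\right)\right) \left(474 - 1023\right) - 0 = \left(-3 - 42\right) \left(-549\right) + 0 = \left(-45\right) \left(-549\right) + 0 = 24705 + 0 = 24705$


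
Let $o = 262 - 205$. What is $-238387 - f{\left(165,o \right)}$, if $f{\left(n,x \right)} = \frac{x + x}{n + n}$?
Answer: $- \frac{13111304}{55} \approx -2.3839 \cdot 10^{5}$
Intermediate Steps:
$o = 57$
$f{\left(n,x \right)} = \frac{x}{n}$ ($f{\left(n,x \right)} = \frac{2 x}{2 n} = 2 x \frac{1}{2 n} = \frac{x}{n}$)
$-238387 - f{\left(165,o \right)} = -238387 - \frac{57}{165} = -238387 - 57 \cdot \frac{1}{165} = -238387 - \frac{19}{55} = - \frac{13111304}{55}$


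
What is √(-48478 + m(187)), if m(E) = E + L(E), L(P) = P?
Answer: 2*I*√12026 ≈ 219.33*I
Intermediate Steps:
m(E) = 2*E (m(E) = E + E = 2*E)
√(-48478 + m(187)) = √(-48478 + 2*187) = √(-48478 + 374) = √(-48104) = 2*I*√12026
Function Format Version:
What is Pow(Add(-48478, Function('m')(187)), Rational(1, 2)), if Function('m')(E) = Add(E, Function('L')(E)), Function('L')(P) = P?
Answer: Mul(2, I, Pow(12026, Rational(1, 2))) ≈ Mul(219.33, I)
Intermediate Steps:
Function('m')(E) = Mul(2, E) (Function('m')(E) = Add(E, E) = Mul(2, E))
Pow(Add(-48478, Function('m')(187)), Rational(1, 2)) = Pow(Add(-48478, Mul(2, 187)), Rational(1, 2)) = Pow(Add(-48478, 374), Rational(1, 2)) = Pow(-48104, Rational(1, 2)) = Mul(2, I, Pow(12026, Rational(1, 2)))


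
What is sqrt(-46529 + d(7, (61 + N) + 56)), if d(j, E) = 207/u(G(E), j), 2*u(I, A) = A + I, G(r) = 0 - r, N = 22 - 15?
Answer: I*sqrt(7863999)/13 ≈ 215.71*I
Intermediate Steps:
N = 7
G(r) = -r
u(I, A) = A/2 + I/2 (u(I, A) = (A + I)/2 = A/2 + I/2)
d(j, E) = 207/(j/2 - E/2) (d(j, E) = 207/(j/2 + (-E)/2) = 207/(j/2 - E/2))
sqrt(-46529 + d(7, (61 + N) + 56)) = sqrt(-46529 + 414/(7 - ((61 + 7) + 56))) = sqrt(-46529 + 414/(7 - (68 + 56))) = sqrt(-46529 + 414/(7 - 1*124)) = sqrt(-46529 + 414/(7 - 124)) = sqrt(-46529 + 414/(-117)) = sqrt(-46529 + 414*(-1/117)) = sqrt(-46529 - 46/13) = sqrt(-604923/13) = I*sqrt(7863999)/13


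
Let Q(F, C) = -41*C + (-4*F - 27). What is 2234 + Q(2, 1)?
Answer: 2158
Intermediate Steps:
Q(F, C) = -27 - 41*C - 4*F (Q(F, C) = -41*C + (-27 - 4*F) = -27 - 41*C - 4*F)
2234 + Q(2, 1) = 2234 + (-27 - 41*1 - 4*2) = 2234 + (-27 - 41 - 8) = 2234 - 76 = 2158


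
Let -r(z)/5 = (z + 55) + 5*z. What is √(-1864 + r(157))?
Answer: 3*I*√761 ≈ 82.759*I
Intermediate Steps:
r(z) = -275 - 30*z (r(z) = -5*((z + 55) + 5*z) = -5*((55 + z) + 5*z) = -5*(55 + 6*z) = -275 - 30*z)
√(-1864 + r(157)) = √(-1864 + (-275 - 30*157)) = √(-1864 + (-275 - 4710)) = √(-1864 - 4985) = √(-6849) = 3*I*√761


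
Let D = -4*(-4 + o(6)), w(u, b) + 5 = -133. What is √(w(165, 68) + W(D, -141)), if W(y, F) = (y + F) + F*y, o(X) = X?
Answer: 29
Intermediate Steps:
w(u, b) = -138 (w(u, b) = -5 - 133 = -138)
D = -8 (D = -4*(-4 + 6) = -4*2 = -8)
W(y, F) = F + y + F*y (W(y, F) = (F + y) + F*y = F + y + F*y)
√(w(165, 68) + W(D, -141)) = √(-138 + (-141 - 8 - 141*(-8))) = √(-138 + (-141 - 8 + 1128)) = √(-138 + 979) = √841 = 29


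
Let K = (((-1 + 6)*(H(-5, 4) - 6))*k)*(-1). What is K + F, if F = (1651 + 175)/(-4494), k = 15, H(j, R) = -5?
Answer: 1852862/2247 ≈ 824.59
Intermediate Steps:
K = 825 (K = (((-1 + 6)*(-5 - 6))*15)*(-1) = ((5*(-11))*15)*(-1) = -55*15*(-1) = -825*(-1) = 825)
F = -913/2247 (F = 1826*(-1/4494) = -913/2247 ≈ -0.40632)
K + F = 825 - 913/2247 = 1852862/2247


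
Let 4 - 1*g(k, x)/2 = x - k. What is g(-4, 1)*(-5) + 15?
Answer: 25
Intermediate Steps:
g(k, x) = 8 - 2*x + 2*k (g(k, x) = 8 - 2*(x - k) = 8 + (-2*x + 2*k) = 8 - 2*x + 2*k)
g(-4, 1)*(-5) + 15 = (8 - 2*1 + 2*(-4))*(-5) + 15 = (8 - 2 - 8)*(-5) + 15 = -2*(-5) + 15 = 10 + 15 = 25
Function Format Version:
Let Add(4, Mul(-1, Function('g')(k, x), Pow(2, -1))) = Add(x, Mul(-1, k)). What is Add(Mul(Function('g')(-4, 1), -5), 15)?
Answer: 25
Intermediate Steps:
Function('g')(k, x) = Add(8, Mul(-2, x), Mul(2, k)) (Function('g')(k, x) = Add(8, Mul(-2, Add(x, Mul(-1, k)))) = Add(8, Add(Mul(-2, x), Mul(2, k))) = Add(8, Mul(-2, x), Mul(2, k)))
Add(Mul(Function('g')(-4, 1), -5), 15) = Add(Mul(Add(8, Mul(-2, 1), Mul(2, -4)), -5), 15) = Add(Mul(Add(8, -2, -8), -5), 15) = Add(Mul(-2, -5), 15) = Add(10, 15) = 25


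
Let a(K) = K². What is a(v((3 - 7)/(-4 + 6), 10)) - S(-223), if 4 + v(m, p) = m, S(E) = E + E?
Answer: 482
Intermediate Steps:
S(E) = 2*E
v(m, p) = -4 + m
a(v((3 - 7)/(-4 + 6), 10)) - S(-223) = (-4 + (3 - 7)/(-4 + 6))² - 2*(-223) = (-4 - 4/2)² - 1*(-446) = (-4 - 4*½)² + 446 = (-4 - 2)² + 446 = (-6)² + 446 = 36 + 446 = 482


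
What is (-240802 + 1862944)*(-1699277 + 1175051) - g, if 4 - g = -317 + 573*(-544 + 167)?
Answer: -850369228434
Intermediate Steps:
g = 216342 (g = 4 - (-317 + 573*(-544 + 167)) = 4 - (-317 + 573*(-377)) = 4 - (-317 - 216021) = 4 - 1*(-216338) = 4 + 216338 = 216342)
(-240802 + 1862944)*(-1699277 + 1175051) - g = (-240802 + 1862944)*(-1699277 + 1175051) - 1*216342 = 1622142*(-524226) - 216342 = -850369012092 - 216342 = -850369228434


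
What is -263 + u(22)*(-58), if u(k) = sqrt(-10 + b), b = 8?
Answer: -263 - 58*I*sqrt(2) ≈ -263.0 - 82.024*I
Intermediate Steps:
u(k) = I*sqrt(2) (u(k) = sqrt(-10 + 8) = sqrt(-2) = I*sqrt(2))
-263 + u(22)*(-58) = -263 + (I*sqrt(2))*(-58) = -263 - 58*I*sqrt(2)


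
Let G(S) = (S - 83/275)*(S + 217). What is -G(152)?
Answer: -15393573/275 ≈ -55977.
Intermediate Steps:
G(S) = (217 + S)*(-83/275 + S) (G(S) = (S - 83*1/275)*(217 + S) = (S - 83/275)*(217 + S) = (-83/275 + S)*(217 + S) = (217 + S)*(-83/275 + S))
-G(152) = -(-18011/275 + 152² + (59592/275)*152) = -(-18011/275 + 23104 + 9057984/275) = -1*15393573/275 = -15393573/275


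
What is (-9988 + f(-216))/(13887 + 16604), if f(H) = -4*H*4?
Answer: -6532/30491 ≈ -0.21423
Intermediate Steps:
f(H) = -16*H
(-9988 + f(-216))/(13887 + 16604) = (-9988 - 16*(-216))/(13887 + 16604) = (-9988 + 3456)/30491 = -6532*1/30491 = -6532/30491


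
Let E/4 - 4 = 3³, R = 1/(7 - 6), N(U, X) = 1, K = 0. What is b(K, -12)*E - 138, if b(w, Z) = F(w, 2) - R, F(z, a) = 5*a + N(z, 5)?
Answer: 1102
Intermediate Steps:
F(z, a) = 1 + 5*a (F(z, a) = 5*a + 1 = 1 + 5*a)
R = 1 (R = 1/1 = 1)
E = 124 (E = 16 + 4*3³ = 16 + 4*27 = 16 + 108 = 124)
b(w, Z) = 10 (b(w, Z) = (1 + 5*2) - 1*1 = (1 + 10) - 1 = 11 - 1 = 10)
b(K, -12)*E - 138 = 10*124 - 138 = 1240 - 138 = 1102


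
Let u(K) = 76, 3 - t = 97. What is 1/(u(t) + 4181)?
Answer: 1/4257 ≈ 0.00023491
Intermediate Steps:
t = -94 (t = 3 - 1*97 = 3 - 97 = -94)
1/(u(t) + 4181) = 1/(76 + 4181) = 1/4257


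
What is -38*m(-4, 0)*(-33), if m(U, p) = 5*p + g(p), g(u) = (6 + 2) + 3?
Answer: 13794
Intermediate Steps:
g(u) = 11 (g(u) = 8 + 3 = 11)
m(U, p) = 11 + 5*p (m(U, p) = 5*p + 11 = 11 + 5*p)
-38*m(-4, 0)*(-33) = -38*(11 + 5*0)*(-33) = -38*(11 + 0)*(-33) = -38*11*(-33) = -418*(-33) = 13794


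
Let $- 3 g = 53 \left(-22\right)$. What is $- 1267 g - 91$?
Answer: $- \frac{1477595}{3} \approx -4.9253 \cdot 10^{5}$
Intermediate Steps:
$g = \frac{1166}{3}$ ($g = - \frac{53 \left(-22\right)}{3} = \left(- \frac{1}{3}\right) \left(-1166\right) = \frac{1166}{3} \approx 388.67$)
$- 1267 g - 91 = \left(-1267\right) \frac{1166}{3} - 91 = - \frac{1477322}{3} - 91 = - \frac{1477595}{3}$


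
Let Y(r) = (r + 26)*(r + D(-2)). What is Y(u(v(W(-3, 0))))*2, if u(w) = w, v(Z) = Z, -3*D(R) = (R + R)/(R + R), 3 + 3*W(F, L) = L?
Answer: -200/3 ≈ -66.667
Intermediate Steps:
W(F, L) = -1 + L/3
D(R) = -1/3 (D(R) = -(R + R)/(3*(R + R)) = -2*R/(3*(2*R)) = -2*R*1/(2*R)/3 = -1/3*1 = -1/3)
Y(r) = (26 + r)*(-1/3 + r) (Y(r) = (r + 26)*(r - 1/3) = (26 + r)*(-1/3 + r))
Y(u(v(W(-3, 0))))*2 = (-26/3 + (-1 + (1/3)*0)**2 + 77*(-1 + (1/3)*0)/3)*2 = (-26/3 + (-1 + 0)**2 + 77*(-1 + 0)/3)*2 = (-26/3 + (-1)**2 + (77/3)*(-1))*2 = (-26/3 + 1 - 77/3)*2 = -100/3*2 = -200/3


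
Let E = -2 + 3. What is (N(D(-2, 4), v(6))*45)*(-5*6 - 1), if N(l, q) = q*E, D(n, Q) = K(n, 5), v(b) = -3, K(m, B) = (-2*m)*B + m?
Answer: 4185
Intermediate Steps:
E = 1
K(m, B) = m - 2*B*m (K(m, B) = -2*B*m + m = m - 2*B*m)
D(n, Q) = -9*n (D(n, Q) = n*(1 - 2*5) = n*(1 - 10) = n*(-9) = -9*n)
N(l, q) = q (N(l, q) = q*1 = q)
(N(D(-2, 4), v(6))*45)*(-5*6 - 1) = (-3*45)*(-5*6 - 1) = -135*(-30 - 1) = -135*(-31) = 4185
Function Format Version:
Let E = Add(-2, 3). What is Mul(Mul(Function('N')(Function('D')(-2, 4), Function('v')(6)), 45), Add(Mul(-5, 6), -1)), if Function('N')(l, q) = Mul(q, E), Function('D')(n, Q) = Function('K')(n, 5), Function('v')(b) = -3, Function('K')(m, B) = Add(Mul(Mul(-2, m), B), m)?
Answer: 4185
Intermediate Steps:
E = 1
Function('K')(m, B) = Add(m, Mul(-2, B, m)) (Function('K')(m, B) = Add(Mul(-2, B, m), m) = Add(m, Mul(-2, B, m)))
Function('D')(n, Q) = Mul(-9, n) (Function('D')(n, Q) = Mul(n, Add(1, Mul(-2, 5))) = Mul(n, Add(1, -10)) = Mul(n, -9) = Mul(-9, n))
Function('N')(l, q) = q (Function('N')(l, q) = Mul(q, 1) = q)
Mul(Mul(Function('N')(Function('D')(-2, 4), Function('v')(6)), 45), Add(Mul(-5, 6), -1)) = Mul(Mul(-3, 45), Add(Mul(-5, 6), -1)) = Mul(-135, Add(-30, -1)) = Mul(-135, -31) = 4185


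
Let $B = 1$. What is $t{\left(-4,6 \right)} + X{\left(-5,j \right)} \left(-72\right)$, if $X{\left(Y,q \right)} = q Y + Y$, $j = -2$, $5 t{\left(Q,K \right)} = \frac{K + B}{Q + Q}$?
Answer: $- \frac{14407}{40} \approx -360.17$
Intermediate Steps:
$t{\left(Q,K \right)} = \frac{1 + K}{10 Q}$ ($t{\left(Q,K \right)} = \frac{\left(K + 1\right) \frac{1}{Q + Q}}{5} = \frac{\left(1 + K\right) \frac{1}{2 Q}}{5} = \frac{\frac{1}{2} \frac{1}{Q} \left(1 + K\right)}{5} = \frac{1 + K}{10 Q}$)
$X{\left(Y,q \right)} = Y + Y q$ ($X{\left(Y,q \right)} = Y q + Y = Y + Y q$)
$t{\left(-4,6 \right)} + X{\left(-5,j \right)} \left(-72\right) = \frac{1 + 6}{10 \left(-4\right)} + - 5 \left(1 - 2\right) \left(-72\right) = \frac{1}{10} \left(- \frac{1}{4}\right) 7 + \left(-5\right) \left(-1\right) \left(-72\right) = - \frac{7}{40} + 5 \left(-72\right) = - \frac{7}{40} - 360 = - \frac{14407}{40}$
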